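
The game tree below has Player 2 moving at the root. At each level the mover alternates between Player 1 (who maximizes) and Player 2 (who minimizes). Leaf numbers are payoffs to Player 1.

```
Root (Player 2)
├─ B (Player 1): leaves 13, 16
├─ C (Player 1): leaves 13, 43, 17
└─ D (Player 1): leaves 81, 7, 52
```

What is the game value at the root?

B (Player 1): max(13, 16) = 16
C (Player 1): max(13, 43, 17) = 43
D (Player 1): max(81, 7, 52) = 81
Root (Player 2): min(16, 43, 81) = 16

16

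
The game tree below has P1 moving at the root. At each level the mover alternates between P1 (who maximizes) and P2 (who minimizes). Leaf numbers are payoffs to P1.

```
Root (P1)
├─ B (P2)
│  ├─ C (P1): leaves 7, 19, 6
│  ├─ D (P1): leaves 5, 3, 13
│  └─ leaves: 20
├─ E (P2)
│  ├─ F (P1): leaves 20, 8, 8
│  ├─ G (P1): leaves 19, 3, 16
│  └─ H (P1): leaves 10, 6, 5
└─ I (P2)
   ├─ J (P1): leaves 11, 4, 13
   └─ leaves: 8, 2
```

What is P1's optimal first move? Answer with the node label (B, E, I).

B

C (P1): max(7, 19, 6) = 19
D (P1): max(5, 3, 13) = 13
B (P2): min(19, 13, 20) = 13
F (P1): max(20, 8, 8) = 20
G (P1): max(19, 3, 16) = 19
H (P1): max(10, 6, 5) = 10
E (P2): min(20, 19, 10) = 10
J (P1): max(11, 4, 13) = 13
I (P2): min(13, 8, 2) = 2
Root (P1): max(13, 10, 2) = 13
P1 picks the child with the highest value: B (value 13).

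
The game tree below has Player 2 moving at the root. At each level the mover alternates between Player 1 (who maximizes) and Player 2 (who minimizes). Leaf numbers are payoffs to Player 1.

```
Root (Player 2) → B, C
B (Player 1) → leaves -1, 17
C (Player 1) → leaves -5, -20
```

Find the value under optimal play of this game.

-5

B (Player 1): max(-1, 17) = 17
C (Player 1): max(-5, -20) = -5
Root (Player 2): min(17, -5) = -5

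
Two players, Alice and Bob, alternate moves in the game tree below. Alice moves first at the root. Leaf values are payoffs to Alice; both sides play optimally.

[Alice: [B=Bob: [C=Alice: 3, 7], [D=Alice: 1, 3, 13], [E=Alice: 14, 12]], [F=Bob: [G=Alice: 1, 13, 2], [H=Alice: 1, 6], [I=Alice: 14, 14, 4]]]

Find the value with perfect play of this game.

7

C (Alice): max(3, 7) = 7
D (Alice): max(1, 3, 13) = 13
E (Alice): max(14, 12) = 14
B (Bob): min(7, 13, 14) = 7
G (Alice): max(1, 13, 2) = 13
H (Alice): max(1, 6) = 6
I (Alice): max(14, 14, 4) = 14
F (Bob): min(13, 6, 14) = 6
Root (Alice): max(7, 6) = 7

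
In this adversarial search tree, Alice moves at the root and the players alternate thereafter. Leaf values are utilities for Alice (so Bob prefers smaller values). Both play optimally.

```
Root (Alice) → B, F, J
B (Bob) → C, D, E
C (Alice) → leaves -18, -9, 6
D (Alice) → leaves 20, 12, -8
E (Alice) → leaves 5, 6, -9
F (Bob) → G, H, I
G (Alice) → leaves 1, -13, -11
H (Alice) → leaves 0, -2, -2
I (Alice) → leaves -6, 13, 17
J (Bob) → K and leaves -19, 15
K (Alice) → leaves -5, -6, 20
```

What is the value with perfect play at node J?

K: max(-5, -6, 20) = 20
J: min(20, -19, 15) = -19

-19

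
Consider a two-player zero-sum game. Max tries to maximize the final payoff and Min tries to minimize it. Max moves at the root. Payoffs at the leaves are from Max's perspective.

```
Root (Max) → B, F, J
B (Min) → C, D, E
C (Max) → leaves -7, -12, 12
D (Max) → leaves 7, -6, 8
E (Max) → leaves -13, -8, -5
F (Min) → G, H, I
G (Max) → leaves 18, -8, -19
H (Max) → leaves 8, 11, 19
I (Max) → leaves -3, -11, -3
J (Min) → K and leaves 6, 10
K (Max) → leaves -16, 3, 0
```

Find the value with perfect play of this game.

3

C (Max): max(-7, -12, 12) = 12
D (Max): max(7, -6, 8) = 8
E (Max): max(-13, -8, -5) = -5
B (Min): min(12, 8, -5) = -5
G (Max): max(18, -8, -19) = 18
H (Max): max(8, 11, 19) = 19
I (Max): max(-3, -11, -3) = -3
F (Min): min(18, 19, -3) = -3
K (Max): max(-16, 3, 0) = 3
J (Min): min(3, 6, 10) = 3
Root (Max): max(-5, -3, 3) = 3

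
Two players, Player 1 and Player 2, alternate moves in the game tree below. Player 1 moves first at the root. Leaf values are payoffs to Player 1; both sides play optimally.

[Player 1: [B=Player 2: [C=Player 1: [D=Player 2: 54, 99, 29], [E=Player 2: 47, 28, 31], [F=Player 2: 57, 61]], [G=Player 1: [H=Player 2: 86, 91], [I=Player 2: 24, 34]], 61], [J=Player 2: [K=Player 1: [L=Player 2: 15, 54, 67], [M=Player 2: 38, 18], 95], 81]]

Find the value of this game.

D (Player 2): min(54, 99, 29) = 29
E (Player 2): min(47, 28, 31) = 28
F (Player 2): min(57, 61) = 57
C (Player 1): max(29, 28, 57) = 57
H (Player 2): min(86, 91) = 86
I (Player 2): min(24, 34) = 24
G (Player 1): max(86, 24) = 86
B (Player 2): min(57, 86, 61) = 57
L (Player 2): min(15, 54, 67) = 15
M (Player 2): min(38, 18) = 18
K (Player 1): max(15, 18, 95) = 95
J (Player 2): min(95, 81) = 81
Root (Player 1): max(57, 81) = 81

81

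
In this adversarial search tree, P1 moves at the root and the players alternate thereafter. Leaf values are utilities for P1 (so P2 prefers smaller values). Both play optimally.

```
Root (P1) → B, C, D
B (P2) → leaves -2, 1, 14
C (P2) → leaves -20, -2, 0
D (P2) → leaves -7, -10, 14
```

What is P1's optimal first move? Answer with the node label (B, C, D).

B

B (P2): min(-2, 1, 14) = -2
C (P2): min(-20, -2, 0) = -20
D (P2): min(-7, -10, 14) = -10
Root (P1): max(-2, -20, -10) = -2
P1 picks the child with the highest value: B (value -2).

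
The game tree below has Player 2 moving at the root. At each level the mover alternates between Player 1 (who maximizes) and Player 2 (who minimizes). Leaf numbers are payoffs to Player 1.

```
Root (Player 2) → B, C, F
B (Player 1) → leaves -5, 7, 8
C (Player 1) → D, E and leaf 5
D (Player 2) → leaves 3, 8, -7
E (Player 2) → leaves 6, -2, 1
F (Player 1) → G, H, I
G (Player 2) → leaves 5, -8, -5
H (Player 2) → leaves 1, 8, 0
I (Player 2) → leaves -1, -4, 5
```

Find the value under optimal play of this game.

B (Player 1): max(-5, 7, 8) = 8
D (Player 2): min(3, 8, -7) = -7
E (Player 2): min(6, -2, 1) = -2
C (Player 1): max(-7, -2, 5) = 5
G (Player 2): min(5, -8, -5) = -8
H (Player 2): min(1, 8, 0) = 0
I (Player 2): min(-1, -4, 5) = -4
F (Player 1): max(-8, 0, -4) = 0
Root (Player 2): min(8, 5, 0) = 0

0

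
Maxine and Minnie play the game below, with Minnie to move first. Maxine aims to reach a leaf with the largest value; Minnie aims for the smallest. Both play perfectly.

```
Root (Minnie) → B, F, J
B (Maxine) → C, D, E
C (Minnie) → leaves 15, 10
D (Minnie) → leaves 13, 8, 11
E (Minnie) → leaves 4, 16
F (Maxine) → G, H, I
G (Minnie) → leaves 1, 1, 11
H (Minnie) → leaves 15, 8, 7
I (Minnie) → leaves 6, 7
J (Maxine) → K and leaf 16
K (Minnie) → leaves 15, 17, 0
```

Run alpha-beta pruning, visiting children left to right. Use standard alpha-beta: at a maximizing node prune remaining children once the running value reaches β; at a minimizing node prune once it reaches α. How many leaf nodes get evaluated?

C [α=-∞,β=+∞]: v=10
D [α=10,β=+∞]: v=8 after child 2 ≤ α → α-cutoff, skip 1
E [α=10,β=+∞]: v=4 after child 1 ≤ α → α-cutoff, skip 1
B [α=-∞,β=+∞]: v=10
G [α=-∞,β=10]: v=1
H [α=1,β=10]: v=7
I [α=7,β=10]: v=6 after child 1 ≤ α → α-cutoff, skip 1
F [α=-∞,β=10]: v=7
K [α=-∞,β=7]: v=0
J [α=-∞,β=7]: v=16
Root [α=-∞,β=+∞]: v=7
Leaves evaluated: 16 of 19.

16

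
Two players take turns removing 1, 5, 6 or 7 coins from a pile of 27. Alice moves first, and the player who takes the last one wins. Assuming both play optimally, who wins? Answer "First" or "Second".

i:   0  1  2  3  4  5  6  7  8  9 10 11 12 13 14 15 16 17 18 19 20 21 22 23 24 25 26 27
     L  W  L  W  L  W  W  W  W  W  W  W  L  W  L  W  L  W  W  W  W  W  W  W  L  W  L  W
Position 27 is W, so the first player wins.

First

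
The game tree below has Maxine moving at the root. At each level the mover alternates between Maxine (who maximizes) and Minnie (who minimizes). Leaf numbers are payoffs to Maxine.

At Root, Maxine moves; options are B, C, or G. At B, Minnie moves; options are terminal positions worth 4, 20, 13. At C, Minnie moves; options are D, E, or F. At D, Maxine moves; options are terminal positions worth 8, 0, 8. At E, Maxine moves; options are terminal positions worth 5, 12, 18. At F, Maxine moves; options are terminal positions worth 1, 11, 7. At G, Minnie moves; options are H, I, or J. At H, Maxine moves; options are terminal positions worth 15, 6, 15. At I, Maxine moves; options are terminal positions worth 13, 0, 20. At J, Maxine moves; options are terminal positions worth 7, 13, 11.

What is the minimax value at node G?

H: max(15, 6, 15) = 15
I: max(13, 0, 20) = 20
J: max(7, 13, 11) = 13
G: min(15, 20, 13) = 13

13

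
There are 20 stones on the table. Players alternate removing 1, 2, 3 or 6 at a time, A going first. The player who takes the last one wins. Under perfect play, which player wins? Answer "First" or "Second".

i:   0  1  2  3  4  5  6  7  8  9 10 11 12 13 14 15 16 17 18 19 20
     L  W  W  W  L  W  W  W  L  W  W  W  L  W  W  W  L  W  W  W  L
Position 20 is L, so the second player wins.

Second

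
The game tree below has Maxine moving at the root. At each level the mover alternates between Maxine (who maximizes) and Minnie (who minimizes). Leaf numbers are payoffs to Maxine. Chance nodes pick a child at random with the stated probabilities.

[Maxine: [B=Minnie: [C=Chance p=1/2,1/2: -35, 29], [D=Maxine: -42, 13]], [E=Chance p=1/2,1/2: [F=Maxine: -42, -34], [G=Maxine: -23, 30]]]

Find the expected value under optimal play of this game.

-2

C (Chance): 1/2·-35 + 1/2·29 = -3
D (Maxine): max(-42, 13) = 13
B (Minnie): min(-3, 13) = -3
F (Maxine): max(-42, -34) = -34
G (Maxine): max(-23, 30) = 30
E (Chance): 1/2·-34 + 1/2·30 = -2
Root (Maxine): max(-3, -2) = -2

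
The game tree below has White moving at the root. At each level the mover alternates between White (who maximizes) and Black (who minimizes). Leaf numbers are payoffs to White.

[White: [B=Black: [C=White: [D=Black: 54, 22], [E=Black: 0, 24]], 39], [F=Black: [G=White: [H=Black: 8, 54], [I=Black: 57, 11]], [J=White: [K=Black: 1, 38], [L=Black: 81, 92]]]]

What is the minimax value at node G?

11

H: min(8, 54) = 8
I: min(57, 11) = 11
G: max(8, 11) = 11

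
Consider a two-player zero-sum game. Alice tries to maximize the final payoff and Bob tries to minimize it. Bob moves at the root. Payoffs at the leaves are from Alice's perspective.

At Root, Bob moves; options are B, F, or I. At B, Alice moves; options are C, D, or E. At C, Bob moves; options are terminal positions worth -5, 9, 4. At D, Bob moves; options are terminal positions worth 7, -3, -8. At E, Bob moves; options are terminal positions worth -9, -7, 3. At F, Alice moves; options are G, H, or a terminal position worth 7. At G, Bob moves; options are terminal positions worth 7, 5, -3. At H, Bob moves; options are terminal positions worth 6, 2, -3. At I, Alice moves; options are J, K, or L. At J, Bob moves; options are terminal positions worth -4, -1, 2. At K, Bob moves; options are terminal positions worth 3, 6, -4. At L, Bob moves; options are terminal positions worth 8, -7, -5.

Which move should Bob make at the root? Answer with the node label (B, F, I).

C (Bob): min(-5, 9, 4) = -5
D (Bob): min(7, -3, -8) = -8
E (Bob): min(-9, -7, 3) = -9
B (Alice): max(-5, -8, -9) = -5
G (Bob): min(7, 5, -3) = -3
H (Bob): min(6, 2, -3) = -3
F (Alice): max(-3, -3, 7) = 7
J (Bob): min(-4, -1, 2) = -4
K (Bob): min(3, 6, -4) = -4
L (Bob): min(8, -7, -5) = -7
I (Alice): max(-4, -4, -7) = -4
Root (Bob): min(-5, 7, -4) = -5
Bob picks the child with the lowest value: B (value -5).

B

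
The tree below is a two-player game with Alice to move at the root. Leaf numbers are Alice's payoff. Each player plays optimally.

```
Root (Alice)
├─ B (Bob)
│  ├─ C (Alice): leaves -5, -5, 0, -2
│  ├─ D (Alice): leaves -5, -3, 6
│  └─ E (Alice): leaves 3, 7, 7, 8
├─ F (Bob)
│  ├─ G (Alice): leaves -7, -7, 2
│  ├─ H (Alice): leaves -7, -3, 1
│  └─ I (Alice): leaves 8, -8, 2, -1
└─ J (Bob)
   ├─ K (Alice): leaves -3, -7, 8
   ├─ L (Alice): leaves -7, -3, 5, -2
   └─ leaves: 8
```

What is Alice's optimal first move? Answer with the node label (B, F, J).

J

C (Alice): max(-5, -5, 0, -2) = 0
D (Alice): max(-5, -3, 6) = 6
E (Alice): max(3, 7, 7, 8) = 8
B (Bob): min(0, 6, 8) = 0
G (Alice): max(-7, -7, 2) = 2
H (Alice): max(-7, -3, 1) = 1
I (Alice): max(8, -8, 2, -1) = 8
F (Bob): min(2, 1, 8) = 1
K (Alice): max(-3, -7, 8) = 8
L (Alice): max(-7, -3, 5, -2) = 5
J (Bob): min(8, 5, 8) = 5
Root (Alice): max(0, 1, 5) = 5
Alice picks the child with the highest value: J (value 5).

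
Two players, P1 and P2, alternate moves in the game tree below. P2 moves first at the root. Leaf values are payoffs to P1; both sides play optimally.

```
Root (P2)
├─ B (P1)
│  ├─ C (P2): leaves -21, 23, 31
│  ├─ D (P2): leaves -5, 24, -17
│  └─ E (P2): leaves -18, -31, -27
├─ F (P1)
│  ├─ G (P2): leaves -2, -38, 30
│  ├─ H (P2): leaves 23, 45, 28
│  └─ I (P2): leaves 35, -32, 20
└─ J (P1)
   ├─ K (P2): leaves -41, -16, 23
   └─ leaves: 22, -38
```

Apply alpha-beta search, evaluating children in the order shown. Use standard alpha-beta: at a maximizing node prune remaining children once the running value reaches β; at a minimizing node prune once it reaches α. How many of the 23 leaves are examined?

17

C [α=-∞,β=+∞]: v=-21
D [α=-21,β=+∞]: v=-17
E [α=-17,β=+∞]: v=-18 after child 1 ≤ α → α-cutoff, skip 2
B [α=-∞,β=+∞]: v=-17
G [α=-∞,β=-17]: v=-38
H [α=-38,β=-17]: v=23
F [α=-∞,β=-17]: v=23 after child 2 ≥ β → β-cutoff, skip 1
K [α=-∞,β=-17]: v=-41
J [α=-∞,β=-17]: v=22 after child 2 ≥ β → β-cutoff, skip 1
Root [α=-∞,β=+∞]: v=-17
Leaves evaluated: 17 of 23.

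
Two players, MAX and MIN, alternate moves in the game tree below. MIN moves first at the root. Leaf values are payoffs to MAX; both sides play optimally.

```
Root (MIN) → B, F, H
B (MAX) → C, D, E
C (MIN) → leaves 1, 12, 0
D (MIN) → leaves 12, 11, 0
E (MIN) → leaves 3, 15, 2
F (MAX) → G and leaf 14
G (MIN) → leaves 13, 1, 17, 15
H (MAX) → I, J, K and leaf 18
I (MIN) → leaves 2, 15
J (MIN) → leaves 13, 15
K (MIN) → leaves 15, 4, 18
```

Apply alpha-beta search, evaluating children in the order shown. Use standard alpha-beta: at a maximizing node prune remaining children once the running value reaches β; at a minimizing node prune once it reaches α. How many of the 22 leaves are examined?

C [α=-∞,β=+∞]: v=0
D [α=0,β=+∞]: v=0
E [α=0,β=+∞]: v=2
B [α=-∞,β=+∞]: v=2
G [α=-∞,β=2]: v=1
F [α=-∞,β=2]: v=14
I [α=-∞,β=2]: v=2
H [α=-∞,β=2]: v=2 after child 1 ≥ β → β-cutoff, skip 3
Root [α=-∞,β=+∞]: v=2
Leaves evaluated: 16 of 22.

16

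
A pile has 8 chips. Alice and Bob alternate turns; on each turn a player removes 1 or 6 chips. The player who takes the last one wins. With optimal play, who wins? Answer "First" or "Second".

Mark each pile size as W (mover wins) or L (mover loses):
i:   0  1  2  3  4  5  6  7  8
     L  W  L  W  L  W  W  L  W
Position 8 is W, so the first player wins.

First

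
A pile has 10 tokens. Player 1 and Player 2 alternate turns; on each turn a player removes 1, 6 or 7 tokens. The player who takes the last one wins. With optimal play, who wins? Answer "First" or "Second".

First

Mark each pile size as W (mover wins) or L (mover loses):
i:   0  1  2  3  4  5  6  7  8  9 10
     L  W  L  W  L  W  W  W  W  W  W
Position 10 is W, so the first player wins.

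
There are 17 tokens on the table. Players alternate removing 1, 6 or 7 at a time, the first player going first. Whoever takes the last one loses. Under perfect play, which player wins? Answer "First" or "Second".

Mark each pile size as W (mover wins) or L (mover loses):
i:   0  1  2  3  4  5  6  7  8  9 10 11 12 13 14 15 16 17
     W  L  W  L  W  L  W  W  W  W  W  W  W  L  W  L  W  L
Position 17 is L, so the second player wins.

Second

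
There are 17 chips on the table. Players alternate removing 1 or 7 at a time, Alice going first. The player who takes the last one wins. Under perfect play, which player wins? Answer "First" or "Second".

W/L table (W = player to move can force a win):
i:   0  1  2  3  4  5  6  7  8  9 10 11 12 13 14 15 16 17
     L  W  L  W  L  W  L  W  L  W  L  W  L  W  L  W  L  W
Position 17 is W, so the first player wins.

First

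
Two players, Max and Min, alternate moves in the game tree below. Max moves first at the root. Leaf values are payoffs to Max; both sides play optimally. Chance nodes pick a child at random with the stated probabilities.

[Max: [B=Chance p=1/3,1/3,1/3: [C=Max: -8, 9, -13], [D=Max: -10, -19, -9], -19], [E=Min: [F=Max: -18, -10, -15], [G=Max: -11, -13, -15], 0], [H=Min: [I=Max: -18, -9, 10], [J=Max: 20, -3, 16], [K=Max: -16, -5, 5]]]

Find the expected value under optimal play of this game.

C (Max): max(-8, 9, -13) = 9
D (Max): max(-10, -19, -9) = -9
B (Chance): 1/3·9 + 1/3·-9 + 1/3·-19 = -6.33
F (Max): max(-18, -10, -15) = -10
G (Max): max(-11, -13, -15) = -11
E (Min): min(-10, -11, 0) = -11
I (Max): max(-18, -9, 10) = 10
J (Max): max(20, -3, 16) = 20
K (Max): max(-16, -5, 5) = 5
H (Min): min(10, 20, 5) = 5
Root (Max): max(-6.33, -11, 5) = 5

5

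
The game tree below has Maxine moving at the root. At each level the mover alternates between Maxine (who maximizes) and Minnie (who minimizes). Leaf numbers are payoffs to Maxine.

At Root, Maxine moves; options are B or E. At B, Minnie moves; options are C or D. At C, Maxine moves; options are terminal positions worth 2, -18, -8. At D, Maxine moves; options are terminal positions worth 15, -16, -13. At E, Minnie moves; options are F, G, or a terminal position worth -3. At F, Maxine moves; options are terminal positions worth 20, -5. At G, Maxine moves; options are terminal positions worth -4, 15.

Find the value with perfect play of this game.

2

C (Maxine): max(2, -18, -8) = 2
D (Maxine): max(15, -16, -13) = 15
B (Minnie): min(2, 15) = 2
F (Maxine): max(20, -5) = 20
G (Maxine): max(-4, 15) = 15
E (Minnie): min(20, 15, -3) = -3
Root (Maxine): max(2, -3) = 2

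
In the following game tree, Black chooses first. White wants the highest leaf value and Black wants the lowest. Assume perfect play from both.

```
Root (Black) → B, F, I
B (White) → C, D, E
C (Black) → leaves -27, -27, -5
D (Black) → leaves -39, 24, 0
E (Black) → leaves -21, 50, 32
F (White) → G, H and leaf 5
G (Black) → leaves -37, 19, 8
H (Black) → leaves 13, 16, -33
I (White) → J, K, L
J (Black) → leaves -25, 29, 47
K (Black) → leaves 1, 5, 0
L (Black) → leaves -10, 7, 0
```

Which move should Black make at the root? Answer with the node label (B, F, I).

B

C (Black): min(-27, -27, -5) = -27
D (Black): min(-39, 24, 0) = -39
E (Black): min(-21, 50, 32) = -21
B (White): max(-27, -39, -21) = -21
G (Black): min(-37, 19, 8) = -37
H (Black): min(13, 16, -33) = -33
F (White): max(-37, -33, 5) = 5
J (Black): min(-25, 29, 47) = -25
K (Black): min(1, 5, 0) = 0
L (Black): min(-10, 7, 0) = -10
I (White): max(-25, 0, -10) = 0
Root (Black): min(-21, 5, 0) = -21
Black picks the child with the lowest value: B (value -21).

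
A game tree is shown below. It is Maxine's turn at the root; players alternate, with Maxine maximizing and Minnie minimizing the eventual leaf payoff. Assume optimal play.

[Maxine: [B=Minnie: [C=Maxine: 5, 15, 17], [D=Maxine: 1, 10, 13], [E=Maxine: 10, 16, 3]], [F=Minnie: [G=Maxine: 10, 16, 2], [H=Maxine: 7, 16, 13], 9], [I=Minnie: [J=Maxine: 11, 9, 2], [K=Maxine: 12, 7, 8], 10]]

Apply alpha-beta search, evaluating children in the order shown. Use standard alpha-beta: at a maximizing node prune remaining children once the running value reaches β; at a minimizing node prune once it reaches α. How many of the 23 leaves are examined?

C [α=-∞,β=+∞]: v=17
D [α=-∞,β=17]: v=13
E [α=-∞,β=13]: v=16 after child 2 ≥ β → β-cutoff, skip 1
B [α=-∞,β=+∞]: v=13
G [α=13,β=+∞]: v=16
H [α=13,β=16]: v=16 after child 2 ≥ β → β-cutoff, skip 1
F [α=13,β=+∞]: v=9
J [α=13,β=+∞]: v=11
I [α=13,β=+∞]: v=11 after child 1 ≤ α → α-cutoff, skip 2
Root [α=-∞,β=+∞]: v=13
Leaves evaluated: 17 of 23.

17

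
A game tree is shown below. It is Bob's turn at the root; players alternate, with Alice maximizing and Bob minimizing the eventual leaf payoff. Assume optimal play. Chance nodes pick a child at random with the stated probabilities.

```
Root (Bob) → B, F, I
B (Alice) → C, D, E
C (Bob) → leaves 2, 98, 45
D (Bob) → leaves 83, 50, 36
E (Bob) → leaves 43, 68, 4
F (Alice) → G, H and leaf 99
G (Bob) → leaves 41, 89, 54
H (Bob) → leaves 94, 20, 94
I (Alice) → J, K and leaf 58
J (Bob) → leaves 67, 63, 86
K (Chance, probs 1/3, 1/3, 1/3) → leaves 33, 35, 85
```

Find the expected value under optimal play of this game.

36

C (Bob): min(2, 98, 45) = 2
D (Bob): min(83, 50, 36) = 36
E (Bob): min(43, 68, 4) = 4
B (Alice): max(2, 36, 4) = 36
G (Bob): min(41, 89, 54) = 41
H (Bob): min(94, 20, 94) = 20
F (Alice): max(41, 20, 99) = 99
J (Bob): min(67, 63, 86) = 63
K (Chance): 1/3·33 + 1/3·35 + 1/3·85 = 51
I (Alice): max(63, 51, 58) = 63
Root (Bob): min(36, 99, 63) = 36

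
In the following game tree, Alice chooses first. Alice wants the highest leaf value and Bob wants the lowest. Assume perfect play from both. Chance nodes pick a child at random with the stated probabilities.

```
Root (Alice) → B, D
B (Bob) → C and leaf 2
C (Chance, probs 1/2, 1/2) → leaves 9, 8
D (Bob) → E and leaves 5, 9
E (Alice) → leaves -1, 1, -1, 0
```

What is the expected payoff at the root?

2

C (Chance): 1/2·9 + 1/2·8 = 8.5
B (Bob): min(8.5, 2) = 2
E (Alice): max(-1, 1, -1, 0) = 1
D (Bob): min(1, 5, 9) = 1
Root (Alice): max(2, 1) = 2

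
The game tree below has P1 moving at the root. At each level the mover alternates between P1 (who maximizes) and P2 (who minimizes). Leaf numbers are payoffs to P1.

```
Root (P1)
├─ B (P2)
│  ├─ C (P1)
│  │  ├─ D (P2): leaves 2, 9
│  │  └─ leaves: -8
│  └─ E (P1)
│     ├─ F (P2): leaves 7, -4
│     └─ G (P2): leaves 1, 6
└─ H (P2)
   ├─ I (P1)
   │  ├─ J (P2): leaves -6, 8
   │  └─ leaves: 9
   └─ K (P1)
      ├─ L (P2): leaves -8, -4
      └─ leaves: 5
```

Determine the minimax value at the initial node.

5

D (P2): min(2, 9) = 2
C (P1): max(2, -8) = 2
F (P2): min(7, -4) = -4
G (P2): min(1, 6) = 1
E (P1): max(-4, 1) = 1
B (P2): min(2, 1) = 1
J (P2): min(-6, 8) = -6
I (P1): max(-6, 9) = 9
L (P2): min(-8, -4) = -8
K (P1): max(-8, 5) = 5
H (P2): min(9, 5) = 5
Root (P1): max(1, 5) = 5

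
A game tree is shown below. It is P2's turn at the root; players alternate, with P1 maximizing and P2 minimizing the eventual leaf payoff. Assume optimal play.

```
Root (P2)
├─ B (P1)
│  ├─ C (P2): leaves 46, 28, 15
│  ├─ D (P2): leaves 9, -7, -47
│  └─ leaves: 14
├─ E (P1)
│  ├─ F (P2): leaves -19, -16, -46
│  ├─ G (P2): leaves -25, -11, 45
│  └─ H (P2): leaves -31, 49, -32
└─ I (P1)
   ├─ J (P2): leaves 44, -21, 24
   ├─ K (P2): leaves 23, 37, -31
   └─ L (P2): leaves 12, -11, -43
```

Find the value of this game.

-25

C (P2): min(46, 28, 15) = 15
D (P2): min(9, -7, -47) = -47
B (P1): max(15, -47, 14) = 15
F (P2): min(-19, -16, -46) = -46
G (P2): min(-25, -11, 45) = -25
H (P2): min(-31, 49, -32) = -32
E (P1): max(-46, -25, -32) = -25
J (P2): min(44, -21, 24) = -21
K (P2): min(23, 37, -31) = -31
L (P2): min(12, -11, -43) = -43
I (P1): max(-21, -31, -43) = -21
Root (P2): min(15, -25, -21) = -25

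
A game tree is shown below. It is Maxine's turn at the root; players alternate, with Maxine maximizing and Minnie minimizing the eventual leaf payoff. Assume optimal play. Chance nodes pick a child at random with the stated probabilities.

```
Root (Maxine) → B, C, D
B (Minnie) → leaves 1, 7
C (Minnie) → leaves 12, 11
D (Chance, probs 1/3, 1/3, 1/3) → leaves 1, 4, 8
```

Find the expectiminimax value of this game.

B (Minnie): min(1, 7) = 1
C (Minnie): min(12, 11) = 11
D (Chance): 1/3·1 + 1/3·4 + 1/3·8 = 4.33
Root (Maxine): max(1, 11, 4.33) = 11

11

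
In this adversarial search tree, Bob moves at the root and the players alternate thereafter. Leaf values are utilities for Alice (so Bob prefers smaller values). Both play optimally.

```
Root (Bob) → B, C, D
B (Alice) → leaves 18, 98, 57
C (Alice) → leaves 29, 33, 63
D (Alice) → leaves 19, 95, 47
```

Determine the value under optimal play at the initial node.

63

B (Alice): max(18, 98, 57) = 98
C (Alice): max(29, 33, 63) = 63
D (Alice): max(19, 95, 47) = 95
Root (Bob): min(98, 63, 95) = 63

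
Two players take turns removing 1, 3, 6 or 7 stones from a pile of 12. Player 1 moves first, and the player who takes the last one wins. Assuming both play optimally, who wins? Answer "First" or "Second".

Second

Compute winning (W) and losing (L) positions by backward induction:
i:   0  1  2  3  4  5  6  7  8  9 10 11 12
     L  W  L  W  L  W  W  W  W  W  W  W  L
Position 12 is L, so the second player wins.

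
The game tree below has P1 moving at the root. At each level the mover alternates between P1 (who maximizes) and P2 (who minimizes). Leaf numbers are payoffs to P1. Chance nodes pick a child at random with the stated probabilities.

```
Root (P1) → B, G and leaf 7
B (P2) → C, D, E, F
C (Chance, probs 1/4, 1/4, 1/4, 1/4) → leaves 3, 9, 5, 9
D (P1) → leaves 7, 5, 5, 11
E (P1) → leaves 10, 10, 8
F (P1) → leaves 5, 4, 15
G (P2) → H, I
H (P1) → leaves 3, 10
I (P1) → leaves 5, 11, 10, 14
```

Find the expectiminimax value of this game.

C (Chance): 1/4·3 + 1/4·9 + 1/4·5 + 1/4·9 = 6.5
D (P1): max(7, 5, 5, 11) = 11
E (P1): max(10, 10, 8) = 10
F (P1): max(5, 4, 15) = 15
B (P2): min(6.5, 11, 10, 15) = 6.5
H (P1): max(3, 10) = 10
I (P1): max(5, 11, 10, 14) = 14
G (P2): min(10, 14) = 10
Root (P1): max(6.5, 10, 7) = 10

10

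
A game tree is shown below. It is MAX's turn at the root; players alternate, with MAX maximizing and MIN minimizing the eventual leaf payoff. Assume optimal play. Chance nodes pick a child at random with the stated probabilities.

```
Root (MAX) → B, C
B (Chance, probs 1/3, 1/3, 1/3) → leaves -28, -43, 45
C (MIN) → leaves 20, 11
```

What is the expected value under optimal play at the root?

B (Chance): 1/3·-28 + 1/3·-43 + 1/3·45 = -8.67
C (MIN): min(20, 11) = 11
Root (MAX): max(-8.67, 11) = 11

11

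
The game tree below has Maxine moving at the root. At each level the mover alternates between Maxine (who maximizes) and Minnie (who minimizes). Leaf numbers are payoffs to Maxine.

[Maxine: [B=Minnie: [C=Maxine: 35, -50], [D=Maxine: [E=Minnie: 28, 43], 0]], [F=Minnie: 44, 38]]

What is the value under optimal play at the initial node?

38

C (Maxine): max(35, -50) = 35
E (Minnie): min(28, 43) = 28
D (Maxine): max(28, 0) = 28
B (Minnie): min(35, 28) = 28
F (Minnie): min(44, 38) = 38
Root (Maxine): max(28, 38) = 38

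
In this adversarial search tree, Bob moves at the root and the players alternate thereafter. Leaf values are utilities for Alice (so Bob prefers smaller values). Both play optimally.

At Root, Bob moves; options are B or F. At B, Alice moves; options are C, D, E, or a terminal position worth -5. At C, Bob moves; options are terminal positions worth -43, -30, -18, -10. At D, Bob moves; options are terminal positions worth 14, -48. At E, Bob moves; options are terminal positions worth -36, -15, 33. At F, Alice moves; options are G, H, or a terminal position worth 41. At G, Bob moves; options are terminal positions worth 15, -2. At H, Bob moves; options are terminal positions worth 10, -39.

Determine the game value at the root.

-5

C (Bob): min(-43, -30, -18, -10) = -43
D (Bob): min(14, -48) = -48
E (Bob): min(-36, -15, 33) = -36
B (Alice): max(-43, -48, -36, -5) = -5
G (Bob): min(15, -2) = -2
H (Bob): min(10, -39) = -39
F (Alice): max(-2, -39, 41) = 41
Root (Bob): min(-5, 41) = -5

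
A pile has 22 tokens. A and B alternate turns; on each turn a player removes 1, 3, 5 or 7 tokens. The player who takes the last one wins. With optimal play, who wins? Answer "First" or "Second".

Mark each pile size as W (mover wins) or L (mover loses):
i:   0  1  2  3  4  5  6  7  8  9 10 11 12 13 14 15 16 17 18 19 20 21 22
     L  W  L  W  L  W  L  W  L  W  L  W  L  W  L  W  L  W  L  W  L  W  L
Position 22 is L, so the second player wins.

Second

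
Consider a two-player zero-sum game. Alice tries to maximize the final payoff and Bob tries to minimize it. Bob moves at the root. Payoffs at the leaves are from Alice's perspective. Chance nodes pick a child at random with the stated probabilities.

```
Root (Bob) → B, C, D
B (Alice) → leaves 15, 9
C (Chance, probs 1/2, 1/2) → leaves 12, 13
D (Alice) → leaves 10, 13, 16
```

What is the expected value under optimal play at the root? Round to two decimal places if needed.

12.5

B (Alice): max(15, 9) = 15
C (Chance): 1/2·12 + 1/2·13 = 12.5
D (Alice): max(10, 13, 16) = 16
Root (Bob): min(15, 12.5, 16) = 12.5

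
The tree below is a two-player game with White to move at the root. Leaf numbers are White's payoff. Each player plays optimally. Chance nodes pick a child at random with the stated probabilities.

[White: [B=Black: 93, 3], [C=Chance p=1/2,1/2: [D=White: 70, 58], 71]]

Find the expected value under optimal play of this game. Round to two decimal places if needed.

70.5

B (Black): min(93, 3) = 3
D (White): max(70, 58) = 70
C (Chance): 1/2·70 + 1/2·71 = 70.5
Root (White): max(3, 70.5) = 70.5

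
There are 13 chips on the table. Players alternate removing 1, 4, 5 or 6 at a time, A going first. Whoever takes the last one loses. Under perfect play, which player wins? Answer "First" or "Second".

i:   0  1  2  3  4  5  6  7  8  9 10 11 12 13
     W  L  W  L  W  W  W  W  W  W  L  W  L  W
Position 13 is W, so the first player wins.

First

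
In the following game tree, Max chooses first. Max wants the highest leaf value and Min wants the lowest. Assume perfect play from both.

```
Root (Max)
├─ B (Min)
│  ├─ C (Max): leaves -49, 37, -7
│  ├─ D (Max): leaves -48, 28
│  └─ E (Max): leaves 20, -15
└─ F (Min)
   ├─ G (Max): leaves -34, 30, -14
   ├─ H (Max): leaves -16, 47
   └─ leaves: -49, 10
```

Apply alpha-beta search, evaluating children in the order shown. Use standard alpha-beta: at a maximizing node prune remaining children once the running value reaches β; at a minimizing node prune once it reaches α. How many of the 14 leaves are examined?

13

C [α=-∞,β=+∞]: v=37
D [α=-∞,β=37]: v=28
E [α=-∞,β=28]: v=20
B [α=-∞,β=+∞]: v=20
G [α=20,β=+∞]: v=30
H [α=20,β=30]: v=47
F [α=20,β=+∞]: v=-49 after child 3 ≤ α → α-cutoff, skip 1
Root [α=-∞,β=+∞]: v=20
Leaves evaluated: 13 of 14.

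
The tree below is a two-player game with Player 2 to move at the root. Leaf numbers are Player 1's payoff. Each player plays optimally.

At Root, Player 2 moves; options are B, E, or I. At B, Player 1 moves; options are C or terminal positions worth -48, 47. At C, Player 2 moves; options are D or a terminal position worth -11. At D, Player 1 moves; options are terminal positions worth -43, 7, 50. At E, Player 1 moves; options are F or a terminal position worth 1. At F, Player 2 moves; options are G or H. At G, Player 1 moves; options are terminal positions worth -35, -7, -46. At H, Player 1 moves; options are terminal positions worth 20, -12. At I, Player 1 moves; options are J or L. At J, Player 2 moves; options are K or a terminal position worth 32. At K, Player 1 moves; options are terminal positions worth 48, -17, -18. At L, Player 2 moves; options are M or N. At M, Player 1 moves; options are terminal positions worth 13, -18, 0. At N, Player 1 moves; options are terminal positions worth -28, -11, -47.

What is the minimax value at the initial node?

1

D (Player 1): max(-43, 7, 50) = 50
C (Player 2): min(50, -11) = -11
B (Player 1): max(-11, -48, 47) = 47
G (Player 1): max(-35, -7, -46) = -7
H (Player 1): max(20, -12) = 20
F (Player 2): min(-7, 20) = -7
E (Player 1): max(-7, 1) = 1
K (Player 1): max(48, -17, -18) = 48
J (Player 2): min(48, 32) = 32
M (Player 1): max(13, -18, 0) = 13
N (Player 1): max(-28, -11, -47) = -11
L (Player 2): min(13, -11) = -11
I (Player 1): max(32, -11) = 32
Root (Player 2): min(47, 1, 32) = 1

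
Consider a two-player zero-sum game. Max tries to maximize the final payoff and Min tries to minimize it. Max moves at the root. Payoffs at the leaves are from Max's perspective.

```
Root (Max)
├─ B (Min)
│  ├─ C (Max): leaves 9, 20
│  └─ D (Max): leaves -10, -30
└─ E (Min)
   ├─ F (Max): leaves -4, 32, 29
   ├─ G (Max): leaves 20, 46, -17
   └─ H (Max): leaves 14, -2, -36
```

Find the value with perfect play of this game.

14

C (Max): max(9, 20) = 20
D (Max): max(-10, -30) = -10
B (Min): min(20, -10) = -10
F (Max): max(-4, 32, 29) = 32
G (Max): max(20, 46, -17) = 46
H (Max): max(14, -2, -36) = 14
E (Min): min(32, 46, 14) = 14
Root (Max): max(-10, 14) = 14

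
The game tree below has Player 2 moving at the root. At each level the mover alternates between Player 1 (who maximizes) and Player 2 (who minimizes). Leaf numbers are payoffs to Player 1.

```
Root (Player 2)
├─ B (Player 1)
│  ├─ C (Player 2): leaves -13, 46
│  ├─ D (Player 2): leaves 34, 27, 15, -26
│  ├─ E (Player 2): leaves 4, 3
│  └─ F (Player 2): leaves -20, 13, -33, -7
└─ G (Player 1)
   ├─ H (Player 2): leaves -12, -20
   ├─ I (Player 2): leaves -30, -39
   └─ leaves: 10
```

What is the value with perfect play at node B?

3

C: min(-13, 46) = -13
D: min(34, 27, 15, -26) = -26
E: min(4, 3) = 3
F: min(-20, 13, -33, -7) = -33
B: max(-13, -26, 3, -33) = 3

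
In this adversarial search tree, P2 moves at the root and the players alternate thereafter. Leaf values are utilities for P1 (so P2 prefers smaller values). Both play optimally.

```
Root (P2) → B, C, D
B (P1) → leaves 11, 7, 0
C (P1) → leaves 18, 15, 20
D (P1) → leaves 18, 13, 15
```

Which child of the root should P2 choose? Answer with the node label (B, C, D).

B (P1): max(11, 7, 0) = 11
C (P1): max(18, 15, 20) = 20
D (P1): max(18, 13, 15) = 18
Root (P2): min(11, 20, 18) = 11
P2 picks the child with the lowest value: B (value 11).

B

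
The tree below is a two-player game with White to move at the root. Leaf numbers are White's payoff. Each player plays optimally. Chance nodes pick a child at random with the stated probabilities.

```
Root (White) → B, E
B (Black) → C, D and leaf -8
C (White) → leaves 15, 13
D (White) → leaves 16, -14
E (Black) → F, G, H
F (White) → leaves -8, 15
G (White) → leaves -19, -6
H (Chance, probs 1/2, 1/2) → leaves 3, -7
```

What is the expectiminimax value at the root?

-6

C (White): max(15, 13) = 15
D (White): max(16, -14) = 16
B (Black): min(15, 16, -8) = -8
F (White): max(-8, 15) = 15
G (White): max(-19, -6) = -6
H (Chance): 1/2·3 + 1/2·-7 = -2
E (Black): min(15, -6, -2) = -6
Root (White): max(-8, -6) = -6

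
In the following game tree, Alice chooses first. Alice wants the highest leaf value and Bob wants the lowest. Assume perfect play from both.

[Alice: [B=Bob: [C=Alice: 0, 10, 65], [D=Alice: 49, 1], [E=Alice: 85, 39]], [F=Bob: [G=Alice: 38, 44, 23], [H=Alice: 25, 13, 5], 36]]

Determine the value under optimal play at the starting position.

C (Alice): max(0, 10, 65) = 65
D (Alice): max(49, 1) = 49
E (Alice): max(85, 39) = 85
B (Bob): min(65, 49, 85) = 49
G (Alice): max(38, 44, 23) = 44
H (Alice): max(25, 13, 5) = 25
F (Bob): min(44, 25, 36) = 25
Root (Alice): max(49, 25) = 49

49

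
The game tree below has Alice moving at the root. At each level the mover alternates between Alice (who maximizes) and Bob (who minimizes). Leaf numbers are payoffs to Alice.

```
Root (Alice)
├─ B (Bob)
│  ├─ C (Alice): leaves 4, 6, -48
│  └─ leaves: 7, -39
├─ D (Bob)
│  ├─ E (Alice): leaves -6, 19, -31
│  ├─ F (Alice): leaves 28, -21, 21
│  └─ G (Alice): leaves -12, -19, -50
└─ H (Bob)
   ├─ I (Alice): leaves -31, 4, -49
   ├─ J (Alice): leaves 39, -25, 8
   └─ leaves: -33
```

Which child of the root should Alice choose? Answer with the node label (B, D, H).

D

C (Alice): max(4, 6, -48) = 6
B (Bob): min(6, 7, -39) = -39
E (Alice): max(-6, 19, -31) = 19
F (Alice): max(28, -21, 21) = 28
G (Alice): max(-12, -19, -50) = -12
D (Bob): min(19, 28, -12) = -12
I (Alice): max(-31, 4, -49) = 4
J (Alice): max(39, -25, 8) = 39
H (Bob): min(4, 39, -33) = -33
Root (Alice): max(-39, -12, -33) = -12
Alice picks the child with the highest value: D (value -12).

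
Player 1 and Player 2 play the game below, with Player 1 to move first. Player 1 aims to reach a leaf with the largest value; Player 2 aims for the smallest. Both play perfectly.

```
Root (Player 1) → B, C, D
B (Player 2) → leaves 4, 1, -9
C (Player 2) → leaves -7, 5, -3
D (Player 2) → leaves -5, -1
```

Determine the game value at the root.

-5

B (Player 2): min(4, 1, -9) = -9
C (Player 2): min(-7, 5, -3) = -7
D (Player 2): min(-5, -1) = -5
Root (Player 1): max(-9, -7, -5) = -5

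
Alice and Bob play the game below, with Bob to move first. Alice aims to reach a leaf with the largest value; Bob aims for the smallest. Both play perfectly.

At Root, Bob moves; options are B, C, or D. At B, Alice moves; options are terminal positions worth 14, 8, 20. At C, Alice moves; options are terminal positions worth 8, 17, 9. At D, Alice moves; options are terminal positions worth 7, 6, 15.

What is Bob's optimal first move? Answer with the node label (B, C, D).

B (Alice): max(14, 8, 20) = 20
C (Alice): max(8, 17, 9) = 17
D (Alice): max(7, 6, 15) = 15
Root (Bob): min(20, 17, 15) = 15
Bob picks the child with the lowest value: D (value 15).

D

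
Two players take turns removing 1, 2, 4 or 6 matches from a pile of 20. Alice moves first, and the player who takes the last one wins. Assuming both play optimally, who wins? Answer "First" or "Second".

First

Positions where the player to move wins (W) vs loses (L):
i:   0  1  2  3  4  5  6  7  8  9 10 11 12 13 14 15 16 17 18 19 20
     L  W  W  L  W  W  W  W  L  W  W  L  W  W  W  W  L  W  W  L  W
Position 20 is W, so the first player wins.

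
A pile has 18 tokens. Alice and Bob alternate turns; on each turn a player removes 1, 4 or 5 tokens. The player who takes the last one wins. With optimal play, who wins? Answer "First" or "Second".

Second

Compute winning (W) and losing (L) positions by backward induction:
i:   0  1  2  3  4  5  6  7  8  9 10 11 12 13 14 15 16 17 18
     L  W  L  W  W  W  W  W  L  W  L  W  W  W  W  W  L  W  L
Position 18 is L, so the second player wins.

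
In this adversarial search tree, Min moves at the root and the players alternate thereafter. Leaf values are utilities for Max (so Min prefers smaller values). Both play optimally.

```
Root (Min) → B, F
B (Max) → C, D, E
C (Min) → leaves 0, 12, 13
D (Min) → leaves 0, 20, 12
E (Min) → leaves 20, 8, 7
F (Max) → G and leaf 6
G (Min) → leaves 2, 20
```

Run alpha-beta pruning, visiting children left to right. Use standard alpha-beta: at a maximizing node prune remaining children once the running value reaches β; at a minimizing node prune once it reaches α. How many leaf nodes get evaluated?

C [α=-∞,β=+∞]: v=0
D [α=0,β=+∞]: v=0 after child 1 ≤ α → α-cutoff, skip 2
E [α=0,β=+∞]: v=7
B [α=-∞,β=+∞]: v=7
G [α=-∞,β=7]: v=2
F [α=-∞,β=7]: v=6
Root [α=-∞,β=+∞]: v=6
Leaves evaluated: 10 of 12.

10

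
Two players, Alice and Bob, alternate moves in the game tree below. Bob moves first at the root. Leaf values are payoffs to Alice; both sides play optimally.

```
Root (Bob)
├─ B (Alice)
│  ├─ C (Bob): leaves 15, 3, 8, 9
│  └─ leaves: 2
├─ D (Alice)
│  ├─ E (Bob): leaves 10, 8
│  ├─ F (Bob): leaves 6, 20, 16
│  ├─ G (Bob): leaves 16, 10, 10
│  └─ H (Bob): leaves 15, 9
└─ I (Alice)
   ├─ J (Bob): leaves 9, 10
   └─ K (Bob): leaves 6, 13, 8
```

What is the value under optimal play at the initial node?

C (Bob): min(15, 3, 8, 9) = 3
B (Alice): max(3, 2) = 3
E (Bob): min(10, 8) = 8
F (Bob): min(6, 20, 16) = 6
G (Bob): min(16, 10, 10) = 10
H (Bob): min(15, 9) = 9
D (Alice): max(8, 6, 10, 9) = 10
J (Bob): min(9, 10) = 9
K (Bob): min(6, 13, 8) = 6
I (Alice): max(9, 6) = 9
Root (Bob): min(3, 10, 9) = 3

3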